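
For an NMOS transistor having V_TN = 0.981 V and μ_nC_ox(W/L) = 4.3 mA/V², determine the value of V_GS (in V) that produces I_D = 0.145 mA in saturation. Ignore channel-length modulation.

In saturation I_D = ½ k_n (V_GS − V_TN)², so V_GS − V_TN = √(2 I_D / k_n) = √(2 × 0.145 / 4.3) = 0.26 V.
V_GS = 0.981 + 0.26 = 1.24 V.

V_GS = 1.24 V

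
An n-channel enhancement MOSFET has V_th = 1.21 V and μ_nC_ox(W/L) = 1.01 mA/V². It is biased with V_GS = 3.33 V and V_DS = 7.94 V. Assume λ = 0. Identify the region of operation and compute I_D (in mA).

V_ov = V_GS − V_th = 3.33 − 1.21 = 2.12 V.
Since V_DS = 7.94 V ≥ V_ov = 2.12 V, the device is in saturation.
I_D = ½ k_n V_ov² = 0.5 × 1.01 × 2.12² = 2.27 mA.

Saturation; I_D = 2.27 mA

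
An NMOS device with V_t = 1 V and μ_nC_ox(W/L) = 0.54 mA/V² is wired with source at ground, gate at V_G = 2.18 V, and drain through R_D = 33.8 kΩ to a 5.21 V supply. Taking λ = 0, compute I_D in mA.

V_GS = V_G = 2.18 V, so V_ov = 2.18 − 1 = 1.18 V.
Assume saturation: I_D = ½ k_n V_ov² = 0.5 × 0.54 × 1.18² = 0.376 mA, giving V_DS = V_DD − I_D R_D = 5.21 − 0.376 × 33.8 = -7.5 V.
But -7.5 V < V_ov = 1.18 V, so the device is actually in triode.
In triode I_D = k_n[V_ov V_DS − ½ V_DS²] and I_D = (V_DD − V_DS)/R_D. Equating: 9.13 V_DS² − 22.54 V_DS + 5.21 = 0, giving V_DS = 0.258 V (the root below V_ov).
I_D = (5.21 − 0.258) / 33.8 = 0.147 mA.

I_D = 0.147 mA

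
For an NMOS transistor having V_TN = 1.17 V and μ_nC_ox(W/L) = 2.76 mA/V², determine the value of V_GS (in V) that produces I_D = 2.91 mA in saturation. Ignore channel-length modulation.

V_GS = 2.62 V

In saturation I_D = ½ k_n (V_GS − V_TN)², so V_GS − V_TN = √(2 I_D / k_n) = √(2 × 2.91 / 2.76) = 1.45 V.
V_GS = 1.17 + 1.45 = 2.62 V.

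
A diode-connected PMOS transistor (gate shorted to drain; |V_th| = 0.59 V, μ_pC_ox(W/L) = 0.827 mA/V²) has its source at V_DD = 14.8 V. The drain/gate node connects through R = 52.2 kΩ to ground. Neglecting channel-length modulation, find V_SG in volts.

V_SG = 1.38 V

With gate tied to drain, V_SG = V_SD ≥ V_SG − |V_th|, so the device is in saturation.
KCL at the drain: ½ k_p (V_SG − |V_th|)² = (V_DD − V_SG)/R.
Let x = V_SG − 0.59. Then 21.6 x² + x − 14.21 = 0, giving x = 0.789 V (positive root), so V_SG = 1.38 V.
I_D = (V_DD − V_SG)/R = (14.8 − 1.38) / 52.2 = 0.257 mA.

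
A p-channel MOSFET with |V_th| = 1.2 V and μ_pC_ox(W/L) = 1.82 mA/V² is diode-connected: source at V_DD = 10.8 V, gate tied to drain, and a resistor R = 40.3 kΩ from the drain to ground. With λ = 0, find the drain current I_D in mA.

I_D = 0.226 mA

With gate tied to drain, V_SG = V_SD ≥ V_SG − |V_th|, so the device is in saturation.
KCL at the drain: ½ k_p (V_SG − |V_th|)² = (V_DD − V_SG)/R.
Let x = V_SG − 1.2. Then 36.7 x² + x − 9.6 = 0, giving x = 0.498 V (positive root), so V_SG = 1.7 V.
I_D = (V_DD − V_SG)/R = (10.8 − 1.7) / 40.3 = 0.226 mA.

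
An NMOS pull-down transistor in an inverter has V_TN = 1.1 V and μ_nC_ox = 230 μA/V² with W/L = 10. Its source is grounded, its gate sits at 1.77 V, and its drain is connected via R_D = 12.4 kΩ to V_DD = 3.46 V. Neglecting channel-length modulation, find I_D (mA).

V_GS = V_G = 1.77 V, so V_ov = 1.77 − 1.1 = 0.67 V.
k_n = μ_nC_ox · (W/L) = 2.3 mA/V².
Assume saturation: I_D = ½ k_n V_ov² = 0.5 × 2.3 × 0.67² = 0.516 mA, giving V_DS = V_DD − I_D R_D = 3.46 − 0.516 × 12.4 = -2.94 V.
But -2.94 V < V_ov = 0.67 V, so the device is actually in triode.
In triode I_D = k_n[V_ov V_DS − ½ V_DS²] and I_D = (V_DD − V_DS)/R_D. Equating: 14.3 V_DS² − 20.11 V_DS + 3.46 = 0, giving V_DS = 0.201 V (the root below V_ov).
I_D = (3.46 − 0.201) / 12.4 = 0.263 mA.

I_D = 0.263 mA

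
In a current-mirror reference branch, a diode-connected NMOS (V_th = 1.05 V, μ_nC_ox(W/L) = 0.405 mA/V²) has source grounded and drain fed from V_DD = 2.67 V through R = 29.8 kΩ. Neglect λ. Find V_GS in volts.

V_GS = 1.49 V

With gate tied to drain, V_GS = V_DS ≥ V_GS − V_th, so the device is in saturation.
KCL at the drain: ½ k_n (V_GS − V_th)² = (V_DD − V_GS)/R.
Let x = V_GS − 1.05. Then 6.03 x² + x − 1.62 = 0, giving x = 0.442 V (positive root), so V_GS = 1.49 V.
I_D = (V_DD − V_GS)/R = (2.67 − 1.49) / 29.8 = 0.0395 mA.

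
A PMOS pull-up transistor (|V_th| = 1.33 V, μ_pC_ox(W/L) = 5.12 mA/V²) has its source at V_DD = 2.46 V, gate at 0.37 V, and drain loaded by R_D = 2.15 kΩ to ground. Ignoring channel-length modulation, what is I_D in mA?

V_SG = V_DD − V_G = 2.46 − 0.37 = 2.09 V, so V_ov = 2.09 − 1.33 = 0.76 V.
Assume saturation: I_D = ½ k_p V_ov² = 0.5 × 5.12 × 0.76² = 1.48 mA, giving V_SD = V_DD − I_D R_D = 2.46 − 1.48 × 2.15 = -0.719 V.
But -0.719 V < V_ov = 0.76 V, so the device is actually in triode.
In triode I_D = k_p[V_ov V_SD − ½ V_SD²] and I_D = (V_DD − V_SD)/R_D. Equating: 5.5 V_SD² − 9.366 V_SD + 2.46 = 0, giving V_SD = 0.325 V (the root below V_ov).
I_D = (2.46 − 0.325) / 2.15 = 0.993 mA.

I_D = 0.993 mA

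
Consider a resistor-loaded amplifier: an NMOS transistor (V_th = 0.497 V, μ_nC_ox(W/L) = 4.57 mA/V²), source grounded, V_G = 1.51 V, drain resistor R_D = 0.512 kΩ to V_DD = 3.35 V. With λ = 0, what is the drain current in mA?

V_GS = V_G = 1.51 V, so V_ov = 1.51 − 0.497 = 1.01 V.
Assume saturation: I_D = ½ k_n V_ov² = 0.5 × 4.57 × 1.01² = 2.34 mA, giving V_DS = V_DD − I_D R_D = 3.35 − 2.34 × 0.512 = 2.15 V.
V_DS = 2.15 V ≥ V_ov = 1.01 V, confirming saturation.

I_D = 2.34 mA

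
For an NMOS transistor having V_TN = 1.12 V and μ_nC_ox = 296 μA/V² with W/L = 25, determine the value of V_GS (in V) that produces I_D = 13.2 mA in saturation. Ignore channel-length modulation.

k_n = μ_nC_ox · (W/L) = 7.4 mA/V².
In saturation I_D = ½ k_n (V_GS − V_TN)², so V_GS − V_TN = √(2 I_D / k_n) = √(2 × 13.2 / 7.4) = 1.89 V.
V_GS = 1.12 + 1.89 = 3.01 V.

V_GS = 3.01 V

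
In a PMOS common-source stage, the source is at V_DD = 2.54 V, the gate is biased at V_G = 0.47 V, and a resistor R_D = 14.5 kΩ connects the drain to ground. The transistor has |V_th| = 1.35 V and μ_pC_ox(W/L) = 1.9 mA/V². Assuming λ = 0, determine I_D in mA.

I_D = 0.166 mA

V_SG = V_DD − V_G = 2.54 − 0.47 = 2.07 V, so V_ov = 2.07 − 1.35 = 0.72 V.
Assume saturation: I_D = ½ k_p V_ov² = 0.5 × 1.9 × 0.72² = 0.492 mA, giving V_SD = V_DD − I_D R_D = 2.54 − 0.492 × 14.5 = -4.6 V.
But -4.6 V < V_ov = 0.72 V, so the device is actually in triode.
In triode I_D = k_p[V_ov V_SD − ½ V_SD²] and I_D = (V_DD − V_SD)/R_D. Equating: 13.8 V_SD² − 20.84 V_SD + 2.54 = 0, giving V_SD = 0.134 V (the root below V_ov).
I_D = (2.54 − 0.134) / 14.5 = 0.166 mA.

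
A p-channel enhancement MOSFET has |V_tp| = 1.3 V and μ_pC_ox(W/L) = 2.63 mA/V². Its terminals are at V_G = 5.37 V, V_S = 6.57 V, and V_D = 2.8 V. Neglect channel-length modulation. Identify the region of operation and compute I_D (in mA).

V_SG = V_S − V_G = 6.57 − 5.37 = 1.2 V; V_SD = V_S − V_D = 6.57 − 2.8 = 3.77 V.
V_SG = 1.2 V < |V_tp| = 1.3 V, so the transistor is in cutoff.

Cutoff; I_D = 0 mA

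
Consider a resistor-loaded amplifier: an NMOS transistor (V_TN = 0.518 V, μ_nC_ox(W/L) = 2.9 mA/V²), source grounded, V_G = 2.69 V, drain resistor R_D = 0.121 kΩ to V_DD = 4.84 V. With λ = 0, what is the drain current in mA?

V_GS = V_G = 2.69 V, so V_ov = 2.69 − 0.518 = 2.17 V.
Assume saturation: I_D = ½ k_n V_ov² = 0.5 × 2.9 × 2.17² = 6.84 mA, giving V_DS = V_DD − I_D R_D = 4.84 − 6.84 × 0.121 = 4.01 V.
V_DS = 4.01 V ≥ V_ov = 2.17 V, confirming saturation.

I_D = 6.84 mA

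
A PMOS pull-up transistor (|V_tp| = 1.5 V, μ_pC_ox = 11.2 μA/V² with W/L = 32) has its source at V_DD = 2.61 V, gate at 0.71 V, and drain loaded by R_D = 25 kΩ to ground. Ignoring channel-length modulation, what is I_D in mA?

V_SG = V_DD − V_G = 2.61 − 0.71 = 1.9 V, so V_ov = 1.9 − 1.5 = 0.4 V.
k_p = μ_pC_ox · (W/L) = 0.3584 mA/V².
Assume saturation: I_D = ½ k_p V_ov² = 0.5 × 0.3584 × 0.4² = 0.0287 mA, giving V_SD = V_DD − I_D R_D = 2.61 − 0.0287 × 25 = 1.89 V.
V_SD = 1.89 V ≥ V_ov = 0.4 V, confirming saturation.

I_D = 0.0287 mA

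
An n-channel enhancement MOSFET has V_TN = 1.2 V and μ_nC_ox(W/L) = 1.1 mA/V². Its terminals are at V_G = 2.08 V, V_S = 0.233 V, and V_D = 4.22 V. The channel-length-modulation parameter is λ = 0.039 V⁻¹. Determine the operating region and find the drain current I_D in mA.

V_GS = V_G − V_S = 2.08 − 0.233 = 1.85 V; V_DS = V_D − V_S = 4.22 − 0.233 = 3.99 V.
V_ov = V_GS − V_TN = 1.85 − 1.2 = 0.647 V.
Since V_DS = 3.99 V ≥ V_ov = 0.647 V, the device is in saturation.
I_D = ½ k_n V_ov² (1 + λ V_DS) = 0.5 × 1.1 × 0.647² × (1 + 0.039 × 3.99) = 0.266 mA.

Saturation; I_D = 0.266 mA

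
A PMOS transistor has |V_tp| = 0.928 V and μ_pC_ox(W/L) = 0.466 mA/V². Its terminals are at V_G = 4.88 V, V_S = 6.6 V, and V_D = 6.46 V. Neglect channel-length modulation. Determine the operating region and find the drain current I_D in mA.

Triode; I_D = 0.0471 mA

V_SG = V_S − V_G = 6.6 − 4.88 = 1.72 V; V_SD = V_S − V_D = 6.6 − 6.46 = 0.14 V.
V_ov = V_SG − |V_tp| = 1.72 − 0.928 = 0.792 V.
Since V_SD = 0.14 V < V_ov = 0.792 V, the device is in the triode region.
I_D = k_p [V_ov · V_SD − ½ V_SD²] = 0.466 × [0.792 × 0.14 − 0.5 × 0.14²] = 0.0471 mA.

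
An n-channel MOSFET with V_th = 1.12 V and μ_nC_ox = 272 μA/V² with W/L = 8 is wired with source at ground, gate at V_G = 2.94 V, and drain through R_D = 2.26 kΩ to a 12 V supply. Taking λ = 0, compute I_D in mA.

V_GS = V_G = 2.94 V, so V_ov = 2.94 − 1.12 = 1.82 V.
k_n = μ_nC_ox · (W/L) = 2.176 mA/V².
Assume saturation: I_D = ½ k_n V_ov² = 0.5 × 2.176 × 1.82² = 3.6 mA, giving V_DS = V_DD − I_D R_D = 12 − 3.6 × 2.26 = 3.86 V.
V_DS = 3.86 V ≥ V_ov = 1.82 V, confirming saturation.

I_D = 3.60 mA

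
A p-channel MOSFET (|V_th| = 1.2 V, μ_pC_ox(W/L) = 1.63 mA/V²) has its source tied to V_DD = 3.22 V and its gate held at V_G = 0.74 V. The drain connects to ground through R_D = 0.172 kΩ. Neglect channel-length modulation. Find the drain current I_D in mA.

V_SG = V_DD − V_G = 3.22 − 0.74 = 2.48 V, so V_ov = 2.48 − 1.2 = 1.28 V.
Assume saturation: I_D = ½ k_p V_ov² = 0.5 × 1.63 × 1.28² = 1.34 mA, giving V_SD = V_DD − I_D R_D = 3.22 − 1.34 × 0.172 = 2.99 V.
V_SD = 2.99 V ≥ V_ov = 1.28 V, confirming saturation.

I_D = 1.34 mA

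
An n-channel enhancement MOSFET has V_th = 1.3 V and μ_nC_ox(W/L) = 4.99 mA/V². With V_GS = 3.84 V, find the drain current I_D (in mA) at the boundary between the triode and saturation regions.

I_D = 16.1 mA

At the boundary V_DS = V_ov = V_GS − V_th = 3.84 − 1.3 = 2.54 V.
I_D = ½ k_n V_ov² = 0.5 × 4.99 × 2.54² = 16.1 mA.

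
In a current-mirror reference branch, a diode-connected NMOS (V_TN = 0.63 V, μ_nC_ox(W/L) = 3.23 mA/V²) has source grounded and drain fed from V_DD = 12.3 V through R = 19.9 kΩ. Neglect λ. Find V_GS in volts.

With gate tied to drain, V_GS = V_DS ≥ V_GS − V_TN, so the device is in saturation.
KCL at the drain: ½ k_n (V_GS − V_TN)² = (V_DD − V_GS)/R.
Let x = V_GS − 0.63. Then 32.1 x² + x − 11.67 = 0, giving x = 0.587 V (positive root), so V_GS = 1.22 V.
I_D = (V_DD − V_GS)/R = (12.3 − 1.22) / 19.9 = 0.557 mA.

V_GS = 1.22 V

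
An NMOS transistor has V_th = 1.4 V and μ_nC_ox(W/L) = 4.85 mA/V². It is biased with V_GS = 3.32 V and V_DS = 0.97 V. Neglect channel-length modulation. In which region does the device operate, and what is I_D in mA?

Triode; I_D = 6.75 mA

V_ov = V_GS − V_th = 3.32 − 1.4 = 1.92 V.
Since V_DS = 0.97 V < V_ov = 1.92 V, the device is in the triode region.
I_D = k_n [V_ov · V_DS − ½ V_DS²] = 4.85 × [1.92 × 0.97 − 0.5 × 0.97²] = 6.75 mA.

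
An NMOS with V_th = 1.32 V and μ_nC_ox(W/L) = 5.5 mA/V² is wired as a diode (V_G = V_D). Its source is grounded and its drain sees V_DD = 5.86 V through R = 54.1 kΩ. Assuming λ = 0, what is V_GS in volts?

With gate tied to drain, V_GS = V_DS ≥ V_GS − V_th, so the device is in saturation.
KCL at the drain: ½ k_n (V_GS − V_th)² = (V_DD − V_GS)/R.
Let x = V_GS − 1.32. Then 149 x² + x − 4.54 = 0, giving x = 0.171 V (positive root), so V_GS = 1.49 V.
I_D = (V_DD − V_GS)/R = (5.86 − 1.49) / 54.1 = 0.0808 mA.

V_GS = 1.49 V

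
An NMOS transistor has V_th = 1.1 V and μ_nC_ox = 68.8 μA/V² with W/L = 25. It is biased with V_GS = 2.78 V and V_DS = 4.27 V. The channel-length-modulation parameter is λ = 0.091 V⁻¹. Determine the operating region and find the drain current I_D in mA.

k_n = μ_nC_ox · (W/L) = 1.72 mA/V².
V_ov = V_GS − V_th = 2.78 − 1.1 = 1.68 V.
Since V_DS = 4.27 V ≥ V_ov = 1.68 V, the device is in saturation.
I_D = ½ k_n V_ov² (1 + λ V_DS) = 0.5 × 1.72 × 1.68² × (1 + 0.091 × 4.27) = 3.37 mA.

Saturation; I_D = 3.37 mA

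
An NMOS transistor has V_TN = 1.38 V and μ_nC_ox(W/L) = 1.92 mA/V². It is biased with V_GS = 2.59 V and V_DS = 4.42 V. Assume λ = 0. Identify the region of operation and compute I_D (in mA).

Saturation; I_D = 1.41 mA

V_ov = V_GS − V_TN = 2.59 − 1.38 = 1.21 V.
Since V_DS = 4.42 V ≥ V_ov = 1.21 V, the device is in saturation.
I_D = ½ k_n V_ov² = 0.5 × 1.92 × 1.21² = 1.41 mA.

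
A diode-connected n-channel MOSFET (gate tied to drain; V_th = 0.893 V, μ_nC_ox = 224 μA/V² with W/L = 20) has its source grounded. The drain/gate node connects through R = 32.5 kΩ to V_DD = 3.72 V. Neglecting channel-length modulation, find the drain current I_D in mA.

With gate tied to drain, V_GS = V_DS ≥ V_GS − V_th, so the device is in saturation.
k_n = μ_nC_ox · (W/L) = 4.48 mA/V².
KCL at the drain: ½ k_n (V_GS − V_th)² = (V_DD − V_GS)/R.
Let x = V_GS − 0.893. Then 72.8 x² + x − 2.827 = 0, giving x = 0.19 V (positive root), so V_GS = 1.08 V.
I_D = (V_DD − V_GS)/R = (3.72 − 1.08) / 32.5 = 0.0811 mA.

I_D = 0.0811 mA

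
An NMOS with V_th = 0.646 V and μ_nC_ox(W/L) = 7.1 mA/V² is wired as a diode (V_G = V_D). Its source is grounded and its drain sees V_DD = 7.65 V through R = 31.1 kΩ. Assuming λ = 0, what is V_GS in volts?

With gate tied to drain, V_GS = V_DS ≥ V_GS − V_th, so the device is in saturation.
KCL at the drain: ½ k_n (V_GS − V_th)² = (V_DD − V_GS)/R.
Let x = V_GS − 0.646. Then 110 x² + x − 7.004 = 0, giving x = 0.247 V (positive root), so V_GS = 0.893 V.
I_D = (V_DD − V_GS)/R = (7.65 − 0.893) / 31.1 = 0.217 mA.

V_GS = 0.893 V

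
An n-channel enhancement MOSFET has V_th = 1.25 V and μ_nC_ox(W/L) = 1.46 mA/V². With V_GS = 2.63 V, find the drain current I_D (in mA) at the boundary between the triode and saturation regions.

I_D = 1.39 mA

At the boundary V_DS = V_ov = V_GS − V_th = 2.63 − 1.25 = 1.38 V.
I_D = ½ k_n V_ov² = 0.5 × 1.46 × 1.38² = 1.39 mA.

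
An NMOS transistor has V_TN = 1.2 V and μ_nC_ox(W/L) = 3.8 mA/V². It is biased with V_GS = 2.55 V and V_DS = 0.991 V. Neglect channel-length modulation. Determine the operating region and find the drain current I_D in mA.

V_ov = V_GS − V_TN = 2.55 − 1.2 = 1.35 V.
Since V_DS = 0.991 V < V_ov = 1.35 V, the device is in the triode region.
I_D = k_n [V_ov · V_DS − ½ V_DS²] = 3.8 × [1.35 × 0.991 − 0.5 × 0.991²] = 3.22 mA.

Triode; I_D = 3.22 mA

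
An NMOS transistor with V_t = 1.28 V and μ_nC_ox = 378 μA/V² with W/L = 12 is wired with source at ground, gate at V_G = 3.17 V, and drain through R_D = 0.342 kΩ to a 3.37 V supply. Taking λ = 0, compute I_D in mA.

I_D = 6.66 mA

V_GS = V_G = 3.17 V, so V_ov = 3.17 − 1.28 = 1.89 V.
k_n = μ_nC_ox · (W/L) = 4.536 mA/V².
Assume saturation: I_D = ½ k_n V_ov² = 0.5 × 4.536 × 1.89² = 8.1 mA, giving V_DS = V_DD − I_D R_D = 3.37 − 8.1 × 0.342 = 0.599 V.
But 0.599 V < V_ov = 1.89 V, so the device is actually in triode.
In triode I_D = k_n[V_ov V_DS − ½ V_DS²] and I_D = (V_DD − V_DS)/R_D. Equating: 0.776 V_DS² − 3.932 V_DS + 3.37 = 0, giving V_DS = 1.09 V (the root below V_ov).
I_D = (3.37 − 1.09) / 0.342 = 6.66 mA.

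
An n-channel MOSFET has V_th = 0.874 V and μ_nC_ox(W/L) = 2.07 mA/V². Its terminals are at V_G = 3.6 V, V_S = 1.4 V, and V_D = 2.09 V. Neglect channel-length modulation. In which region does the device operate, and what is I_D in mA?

V_GS = V_G − V_S = 3.6 − 1.4 = 2.2 V; V_DS = V_D − V_S = 2.09 − 1.4 = 0.69 V.
V_ov = V_GS − V_th = 2.2 − 0.874 = 1.33 V.
Since V_DS = 0.69 V < V_ov = 1.33 V, the device is in the triode region.
I_D = k_n [V_ov · V_DS − ½ V_DS²] = 2.07 × [1.33 × 0.69 − 0.5 × 0.69²] = 1.4 mA.

Triode; I_D = 1.40 mA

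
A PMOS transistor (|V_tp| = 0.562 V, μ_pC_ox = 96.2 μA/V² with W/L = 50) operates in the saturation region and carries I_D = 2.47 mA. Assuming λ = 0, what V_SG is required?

k_p = μ_pC_ox · (W/L) = 4.81 mA/V².
In saturation I_D = ½ k_p (V_SG − |V_tp|)², so V_SG − |V_tp| = √(2 I_D / k_p) = √(2 × 2.47 / 4.81) = 1.01 V.
V_SG = 0.562 + 1.01 = 1.58 V.

V_SG = 1.58 V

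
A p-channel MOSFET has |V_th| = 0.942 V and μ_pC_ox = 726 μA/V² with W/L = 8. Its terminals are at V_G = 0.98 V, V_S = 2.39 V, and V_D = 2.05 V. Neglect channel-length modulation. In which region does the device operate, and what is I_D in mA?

Triode; I_D = 0.588 mA

V_SG = V_S − V_G = 2.39 − 0.98 = 1.41 V; V_SD = V_S − V_D = 2.39 − 2.05 = 0.34 V.
k_p = μ_pC_ox · (W/L) = 5.808 mA/V².
V_ov = V_SG − |V_th| = 1.41 − 0.942 = 0.468 V.
Since V_SD = 0.34 V < V_ov = 0.468 V, the device is in the triode region.
I_D = k_p [V_ov · V_SD − ½ V_SD²] = 5.808 × [0.468 × 0.34 − 0.5 × 0.34²] = 0.588 mA.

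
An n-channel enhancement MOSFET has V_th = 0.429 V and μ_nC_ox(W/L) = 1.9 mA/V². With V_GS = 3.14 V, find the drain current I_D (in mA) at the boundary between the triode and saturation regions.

I_D = 6.98 mA

At the boundary V_DS = V_ov = V_GS − V_th = 3.14 − 0.429 = 2.71 V.
I_D = ½ k_n V_ov² = 0.5 × 1.9 × 2.71² = 6.98 mA.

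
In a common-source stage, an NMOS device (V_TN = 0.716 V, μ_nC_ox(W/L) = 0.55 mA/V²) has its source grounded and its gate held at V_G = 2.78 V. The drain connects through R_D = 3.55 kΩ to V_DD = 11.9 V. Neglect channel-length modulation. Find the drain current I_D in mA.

V_GS = V_G = 2.78 V, so V_ov = 2.78 − 0.716 = 2.06 V.
Assume saturation: I_D = ½ k_n V_ov² = 0.5 × 0.55 × 2.06² = 1.17 mA, giving V_DS = V_DD − I_D R_D = 11.9 − 1.17 × 3.55 = 7.74 V.
V_DS = 7.74 V ≥ V_ov = 2.06 V, confirming saturation.

I_D = 1.17 mA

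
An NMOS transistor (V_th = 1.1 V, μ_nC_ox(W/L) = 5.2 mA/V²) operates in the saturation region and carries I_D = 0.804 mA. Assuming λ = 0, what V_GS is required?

V_GS = 1.66 V

In saturation I_D = ½ k_n (V_GS − V_th)², so V_GS − V_th = √(2 I_D / k_n) = √(2 × 0.804 / 5.2) = 0.556 V.
V_GS = 1.1 + 0.556 = 1.66 V.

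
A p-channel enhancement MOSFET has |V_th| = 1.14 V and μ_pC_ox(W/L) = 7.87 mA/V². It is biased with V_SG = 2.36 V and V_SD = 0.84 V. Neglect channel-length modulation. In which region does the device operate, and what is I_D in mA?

Triode; I_D = 5.29 mA

V_ov = V_SG − |V_th| = 2.36 − 1.14 = 1.22 V.
Since V_SD = 0.84 V < V_ov = 1.22 V, the device is in the triode region.
I_D = k_p [V_ov · V_SD − ½ V_SD²] = 7.87 × [1.22 × 0.84 − 0.5 × 0.84²] = 5.29 mA.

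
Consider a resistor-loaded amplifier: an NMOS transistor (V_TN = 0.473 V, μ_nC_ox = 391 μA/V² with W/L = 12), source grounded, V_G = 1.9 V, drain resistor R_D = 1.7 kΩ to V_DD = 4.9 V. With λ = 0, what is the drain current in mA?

V_GS = V_G = 1.9 V, so V_ov = 1.9 − 0.473 = 1.43 V.
k_n = μ_nC_ox · (W/L) = 4.692 mA/V².
Assume saturation: I_D = ½ k_n V_ov² = 0.5 × 4.692 × 1.43² = 4.78 mA, giving V_DS = V_DD − I_D R_D = 4.9 − 4.78 × 1.7 = -3.22 V.
But -3.22 V < V_ov = 1.43 V, so the device is actually in triode.
In triode I_D = k_n[V_ov V_DS − ½ V_DS²] and I_D = (V_DD − V_DS)/R_D. Equating: 3.99 V_DS² − 12.38 V_DS + 4.9 = 0, giving V_DS = 0.466 V (the root below V_ov).
I_D = (4.9 − 0.466) / 1.7 = 2.61 mA.

I_D = 2.61 mA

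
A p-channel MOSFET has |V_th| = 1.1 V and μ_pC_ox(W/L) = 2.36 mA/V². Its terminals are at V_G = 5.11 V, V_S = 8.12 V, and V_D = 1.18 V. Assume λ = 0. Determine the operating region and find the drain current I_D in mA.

Saturation; I_D = 4.30 mA

V_SG = V_S − V_G = 8.12 − 5.11 = 3.01 V; V_SD = V_S − V_D = 8.12 − 1.18 = 6.94 V.
V_ov = V_SG − |V_th| = 3.01 − 1.1 = 1.91 V.
Since V_SD = 6.94 V ≥ V_ov = 1.91 V, the device is in saturation.
I_D = ½ k_p V_ov² = 0.5 × 2.36 × 1.91² = 4.3 mA.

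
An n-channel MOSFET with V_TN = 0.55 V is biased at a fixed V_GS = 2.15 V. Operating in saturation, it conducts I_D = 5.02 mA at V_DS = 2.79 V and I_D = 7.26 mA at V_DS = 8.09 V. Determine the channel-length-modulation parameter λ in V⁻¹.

λ = 0.110 V⁻¹

With V_GS fixed, I_D ∝ (1 + λ V_DS) in saturation, so I_D2/I_D1 = (1 + λ V_DS2)/(1 + λ V_DS1).
7.26/5.02 = 1.446 = (1 + 8.09 λ)/(1 + 2.79 λ).
Solving: λ (I_D1 V_DS2 − I_D2 V_DS1) = I_D2 − I_D1, so λ = (7.26 − 5.02) / (5.02 × 8.09 − 7.26 × 2.79) = 2.24 / 20.4 = 0.11 V⁻¹.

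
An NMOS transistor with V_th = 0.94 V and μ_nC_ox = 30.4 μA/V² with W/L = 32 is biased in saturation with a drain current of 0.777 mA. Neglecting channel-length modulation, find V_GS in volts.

V_GS = 2.20 V

k_n = μ_nC_ox · (W/L) = 0.9728 mA/V².
In saturation I_D = ½ k_n (V_GS − V_th)², so V_GS − V_th = √(2 I_D / k_n) = √(2 × 0.777 / 0.9728) = 1.26 V.
V_GS = 0.94 + 1.26 = 2.2 V.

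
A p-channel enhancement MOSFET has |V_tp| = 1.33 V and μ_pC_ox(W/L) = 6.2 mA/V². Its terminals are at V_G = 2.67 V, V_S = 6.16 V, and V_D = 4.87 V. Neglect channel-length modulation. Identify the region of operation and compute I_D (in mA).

Triode; I_D = 12.1 mA

V_SG = V_S − V_G = 6.16 − 2.67 = 3.49 V; V_SD = V_S − V_D = 6.16 − 4.87 = 1.29 V.
V_ov = V_SG − |V_tp| = 3.49 − 1.33 = 2.16 V.
Since V_SD = 1.29 V < V_ov = 2.16 V, the device is in the triode region.
I_D = k_p [V_ov · V_SD − ½ V_SD²] = 6.2 × [2.16 × 1.29 − 0.5 × 1.29²] = 12.1 mA.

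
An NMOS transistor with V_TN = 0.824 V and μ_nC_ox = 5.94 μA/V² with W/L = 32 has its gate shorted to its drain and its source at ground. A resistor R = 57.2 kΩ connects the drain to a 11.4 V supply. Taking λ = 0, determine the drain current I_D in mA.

I_D = 0.162 mA

With gate tied to drain, V_GS = V_DS ≥ V_GS − V_TN, so the device is in saturation.
k_n = μ_nC_ox · (W/L) = 0.1901 mA/V².
KCL at the drain: ½ k_n (V_GS − V_TN)² = (V_DD − V_GS)/R.
Let x = V_GS − 0.824. Then 5.44 x² + x − 10.58 = 0, giving x = 1.31 V (positive root), so V_GS = 2.13 V.
I_D = (V_DD − V_GS)/R = (11.4 − 2.13) / 57.2 = 0.162 mA.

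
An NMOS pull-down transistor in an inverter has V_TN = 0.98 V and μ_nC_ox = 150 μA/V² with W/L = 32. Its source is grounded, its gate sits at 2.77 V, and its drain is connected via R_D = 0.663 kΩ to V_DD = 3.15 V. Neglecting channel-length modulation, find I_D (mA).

V_GS = V_G = 2.77 V, so V_ov = 2.77 − 0.98 = 1.79 V.
k_n = μ_nC_ox · (W/L) = 4.8 mA/V².
Assume saturation: I_D = ½ k_n V_ov² = 0.5 × 4.8 × 1.79² = 7.69 mA, giving V_DS = V_DD − I_D R_D = 3.15 − 7.69 × 0.663 = -1.95 V.
But -1.95 V < V_ov = 1.79 V, so the device is actually in triode.
In triode I_D = k_n[V_ov V_DS − ½ V_DS²] and I_D = (V_DD − V_DS)/R_D. Equating: 1.59 V_DS² − 6.696 V_DS + 3.15 = 0, giving V_DS = 0.54 V (the root below V_ov).
I_D = (3.15 − 0.54) / 0.663 = 3.94 mA.

I_D = 3.94 mA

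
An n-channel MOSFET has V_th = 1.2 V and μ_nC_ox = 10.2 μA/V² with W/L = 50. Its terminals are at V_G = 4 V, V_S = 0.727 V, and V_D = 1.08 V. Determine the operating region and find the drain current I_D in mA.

V_GS = V_G − V_S = 4 − 0.727 = 3.27 V; V_DS = V_D − V_S = 1.08 − 0.727 = 0.353 V.
k_n = μ_nC_ox · (W/L) = 0.51 mA/V².
V_ov = V_GS − V_th = 3.27 − 1.2 = 2.07 V.
Since V_DS = 0.353 V < V_ov = 2.07 V, the device is in the triode region.
I_D = k_n [V_ov · V_DS − ½ V_DS²] = 0.51 × [2.07 × 0.353 − 0.5 × 0.353²] = 0.341 mA.

Triode; I_D = 0.341 mA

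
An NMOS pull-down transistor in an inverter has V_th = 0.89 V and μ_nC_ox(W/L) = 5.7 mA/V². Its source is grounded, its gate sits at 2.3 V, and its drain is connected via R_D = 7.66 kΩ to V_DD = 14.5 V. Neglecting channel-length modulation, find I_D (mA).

V_GS = V_G = 2.3 V, so V_ov = 2.3 − 0.89 = 1.41 V.
Assume saturation: I_D = ½ k_n V_ov² = 0.5 × 5.7 × 1.41² = 5.67 mA, giving V_DS = V_DD − I_D R_D = 14.5 − 5.67 × 7.66 = -28.9 V.
But -28.9 V < V_ov = 1.41 V, so the device is actually in triode.
In triode I_D = k_n[V_ov V_DS − ½ V_DS²] and I_D = (V_DD − V_DS)/R_D. Equating: 21.8 V_DS² − 62.56 V_DS + 14.5 = 0, giving V_DS = 0.254 V (the root below V_ov).
I_D = (14.5 − 0.254) / 7.66 = 1.86 mA.

I_D = 1.86 mA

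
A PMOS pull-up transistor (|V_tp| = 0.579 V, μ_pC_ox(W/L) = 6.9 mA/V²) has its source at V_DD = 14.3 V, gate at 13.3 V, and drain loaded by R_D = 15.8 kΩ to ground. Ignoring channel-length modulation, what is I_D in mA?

V_SG = V_DD − V_G = 14.3 − 13.3 = 1 V, so V_ov = 1 − 0.579 = 0.421 V.
Assume saturation: I_D = ½ k_p V_ov² = 0.5 × 6.9 × 0.421² = 0.611 mA, giving V_SD = V_DD − I_D R_D = 14.3 − 0.611 × 15.8 = 4.64 V.
V_SD = 4.64 V ≥ V_ov = 0.421 V, confirming saturation.

I_D = 0.611 mA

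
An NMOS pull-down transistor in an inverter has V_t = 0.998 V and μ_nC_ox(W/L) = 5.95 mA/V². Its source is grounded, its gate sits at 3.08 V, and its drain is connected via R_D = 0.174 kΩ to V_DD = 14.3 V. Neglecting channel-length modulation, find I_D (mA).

I_D = 12.9 mA

V_GS = V_G = 3.08 V, so V_ov = 3.08 − 0.998 = 2.08 V.
Assume saturation: I_D = ½ k_n V_ov² = 0.5 × 5.95 × 2.08² = 12.9 mA, giving V_DS = V_DD − I_D R_D = 14.3 − 12.9 × 0.174 = 12.1 V.
V_DS = 12.1 V ≥ V_ov = 2.08 V, confirming saturation.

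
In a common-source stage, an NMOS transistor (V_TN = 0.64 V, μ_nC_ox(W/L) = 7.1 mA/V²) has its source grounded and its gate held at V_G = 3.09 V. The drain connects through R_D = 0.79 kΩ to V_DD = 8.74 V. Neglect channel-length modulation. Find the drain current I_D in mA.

I_D = 10.2 mA

V_GS = V_G = 3.09 V, so V_ov = 3.09 − 0.64 = 2.45 V.
Assume saturation: I_D = ½ k_n V_ov² = 0.5 × 7.1 × 2.45² = 21.3 mA, giving V_DS = V_DD − I_D R_D = 8.74 − 21.3 × 0.79 = -8.09 V.
But -8.09 V < V_ov = 2.45 V, so the device is actually in triode.
In triode I_D = k_n[V_ov V_DS − ½ V_DS²] and I_D = (V_DD − V_DS)/R_D. Equating: 2.8 V_DS² − 14.74 V_DS + 8.74 = 0, giving V_DS = 0.681 V (the root below V_ov).
I_D = (8.74 − 0.681) / 0.79 = 10.2 mA.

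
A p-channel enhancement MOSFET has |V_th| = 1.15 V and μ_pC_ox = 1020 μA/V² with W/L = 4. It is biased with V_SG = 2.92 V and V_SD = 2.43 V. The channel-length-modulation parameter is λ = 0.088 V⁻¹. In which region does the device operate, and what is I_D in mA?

Saturation; I_D = 7.76 mA

k_p = μ_pC_ox · (W/L) = 4.08 mA/V².
V_ov = V_SG − |V_th| = 2.92 − 1.15 = 1.77 V.
Since V_SD = 2.43 V ≥ V_ov = 1.77 V, the device is in saturation.
I_D = ½ k_p V_ov² (1 + λ V_SD) = 0.5 × 4.08 × 1.77² × (1 + 0.088 × 2.43) = 7.76 mA.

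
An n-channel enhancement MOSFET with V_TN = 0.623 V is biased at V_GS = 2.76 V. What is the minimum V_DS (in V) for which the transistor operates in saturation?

The boundary between triode and saturation is V_DS = V_GS − V_TN = V_ov.
V_ov = 2.76 − 0.623 = 2.14 V.

V_DS,sat = 2.14 V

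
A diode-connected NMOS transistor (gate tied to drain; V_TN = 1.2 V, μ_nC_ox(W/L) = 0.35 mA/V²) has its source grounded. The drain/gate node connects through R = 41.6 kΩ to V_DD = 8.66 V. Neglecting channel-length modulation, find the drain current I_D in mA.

I_D = 0.157 mA

With gate tied to drain, V_GS = V_DS ≥ V_GS − V_TN, so the device is in saturation.
KCL at the drain: ½ k_n (V_GS − V_TN)² = (V_DD − V_GS)/R.
Let x = V_GS − 1.2. Then 7.28 x² + x − 7.46 = 0, giving x = 0.946 V (positive root), so V_GS = 2.15 V.
I_D = (V_DD − V_GS)/R = (8.66 − 2.15) / 41.6 = 0.157 mA.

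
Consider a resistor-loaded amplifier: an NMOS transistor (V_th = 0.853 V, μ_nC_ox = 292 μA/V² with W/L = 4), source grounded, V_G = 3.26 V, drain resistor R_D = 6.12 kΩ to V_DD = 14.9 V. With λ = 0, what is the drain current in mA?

V_GS = V_G = 3.26 V, so V_ov = 3.26 − 0.853 = 2.41 V.
k_n = μ_nC_ox · (W/L) = 1.168 mA/V².
Assume saturation: I_D = ½ k_n V_ov² = 0.5 × 1.168 × 2.41² = 3.38 mA, giving V_DS = V_DD − I_D R_D = 14.9 − 3.38 × 6.12 = -5.81 V.
But -5.81 V < V_ov = 2.41 V, so the device is actually in triode.
In triode I_D = k_n[V_ov V_DS − ½ V_DS²] and I_D = (V_DD − V_DS)/R_D. Equating: 3.57 V_DS² − 18.21 V_DS + 14.9 = 0, giving V_DS = 1.02 V (the root below V_ov).
I_D = (14.9 − 1.02) / 6.12 = 2.27 mA.

I_D = 2.27 mA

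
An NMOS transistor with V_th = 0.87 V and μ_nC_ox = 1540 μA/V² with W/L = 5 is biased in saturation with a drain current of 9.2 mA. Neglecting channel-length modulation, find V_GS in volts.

V_GS = 2.42 V

k_n = μ_nC_ox · (W/L) = 7.7 mA/V².
In saturation I_D = ½ k_n (V_GS − V_th)², so V_GS − V_th = √(2 I_D / k_n) = √(2 × 9.2 / 7.7) = 1.55 V.
V_GS = 0.87 + 1.55 = 2.42 V.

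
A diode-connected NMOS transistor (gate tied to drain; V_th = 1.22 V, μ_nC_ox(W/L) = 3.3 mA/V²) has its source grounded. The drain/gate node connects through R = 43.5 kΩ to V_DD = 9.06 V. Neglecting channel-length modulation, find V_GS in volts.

With gate tied to drain, V_GS = V_DS ≥ V_GS − V_th, so the device is in saturation.
KCL at the drain: ½ k_n (V_GS − V_th)² = (V_DD − V_GS)/R.
Let x = V_GS − 1.22. Then 71.8 x² + x − 7.84 = 0, giving x = 0.324 V (positive root), so V_GS = 1.54 V.
I_D = (V_DD − V_GS)/R = (9.06 − 1.54) / 43.5 = 0.173 mA.

V_GS = 1.54 V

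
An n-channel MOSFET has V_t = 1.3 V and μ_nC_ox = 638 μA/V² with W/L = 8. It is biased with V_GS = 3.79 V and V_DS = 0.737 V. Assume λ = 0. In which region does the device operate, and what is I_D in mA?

k_n = μ_nC_ox · (W/L) = 5.104 mA/V².
V_ov = V_GS − V_t = 3.79 − 1.3 = 2.49 V.
Since V_DS = 0.737 V < V_ov = 2.49 V, the device is in the triode region.
I_D = k_n [V_ov · V_DS − ½ V_DS²] = 5.104 × [2.49 × 0.737 − 0.5 × 0.737²] = 7.98 mA.

Triode; I_D = 7.98 mA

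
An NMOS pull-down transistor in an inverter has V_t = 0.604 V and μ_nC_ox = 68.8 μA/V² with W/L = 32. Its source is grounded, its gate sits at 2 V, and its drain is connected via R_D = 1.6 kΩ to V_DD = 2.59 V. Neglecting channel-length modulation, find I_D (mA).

V_GS = V_G = 2 V, so V_ov = 2 − 0.604 = 1.4 V.
k_n = μ_nC_ox · (W/L) = 2.202 mA/V².
Assume saturation: I_D = ½ k_n V_ov² = 0.5 × 2.202 × 1.4² = 2.15 mA, giving V_DS = V_DD − I_D R_D = 2.59 − 2.15 × 1.6 = -0.842 V.
But -0.842 V < V_ov = 1.4 V, so the device is actually in triode.
In triode I_D = k_n[V_ov V_DS − ½ V_DS²] and I_D = (V_DD − V_DS)/R_D. Equating: 1.76 V_DS² − 5.917 V_DS + 2.59 = 0, giving V_DS = 0.517 V (the root below V_ov).
I_D = (2.59 − 0.517) / 1.6 = 1.3 mA.

I_D = 1.30 mA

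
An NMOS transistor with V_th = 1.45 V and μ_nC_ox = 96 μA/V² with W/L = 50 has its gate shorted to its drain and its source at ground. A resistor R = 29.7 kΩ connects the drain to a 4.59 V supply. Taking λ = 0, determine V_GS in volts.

V_GS = 1.65 V

With gate tied to drain, V_GS = V_DS ≥ V_GS − V_th, so the device is in saturation.
k_n = μ_nC_ox · (W/L) = 4.8 mA/V².
KCL at the drain: ½ k_n (V_GS − V_th)² = (V_DD − V_GS)/R.
Let x = V_GS − 1.45. Then 71.3 x² + x − 3.14 = 0, giving x = 0.203 V (positive root), so V_GS = 1.65 V.
I_D = (V_DD − V_GS)/R = (4.59 − 1.65) / 29.7 = 0.0989 mA.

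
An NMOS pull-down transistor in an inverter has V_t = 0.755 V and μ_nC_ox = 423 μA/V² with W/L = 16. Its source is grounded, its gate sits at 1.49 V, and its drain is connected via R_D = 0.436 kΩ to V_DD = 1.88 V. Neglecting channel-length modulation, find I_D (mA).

V_GS = V_G = 1.49 V, so V_ov = 1.49 − 0.755 = 0.735 V.
k_n = μ_nC_ox · (W/L) = 6.768 mA/V².
Assume saturation: I_D = ½ k_n V_ov² = 0.5 × 6.768 × 0.735² = 1.83 mA, giving V_DS = V_DD − I_D R_D = 1.88 − 1.83 × 0.436 = 1.08 V.
V_DS = 1.08 V ≥ V_ov = 0.735 V, confirming saturation.

I_D = 1.83 mA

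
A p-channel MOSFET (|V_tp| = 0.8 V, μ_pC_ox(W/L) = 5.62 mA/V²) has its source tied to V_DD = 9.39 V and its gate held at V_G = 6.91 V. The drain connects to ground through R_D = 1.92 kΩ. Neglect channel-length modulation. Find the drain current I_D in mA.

I_D = 4.58 mA

V_SG = V_DD − V_G = 9.39 − 6.91 = 2.48 V, so V_ov = 2.48 − 0.8 = 1.68 V.
Assume saturation: I_D = ½ k_p V_ov² = 0.5 × 5.62 × 1.68² = 7.93 mA, giving V_SD = V_DD − I_D R_D = 9.39 − 7.93 × 1.92 = -5.84 V.
But -5.84 V < V_ov = 1.68 V, so the device is actually in triode.
In triode I_D = k_p[V_ov V_SD − ½ V_SD²] and I_D = (V_DD − V_SD)/R_D. Equating: 5.4 V_SD² − 19.13 V_SD + 9.39 = 0, giving V_SD = 0.589 V (the root below V_ov).
I_D = (9.39 − 0.589) / 1.92 = 4.58 mA.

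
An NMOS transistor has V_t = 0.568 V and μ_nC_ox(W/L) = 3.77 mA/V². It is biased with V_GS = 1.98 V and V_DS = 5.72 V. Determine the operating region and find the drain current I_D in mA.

V_ov = V_GS − V_t = 1.98 − 0.568 = 1.41 V.
Since V_DS = 5.72 V ≥ V_ov = 1.41 V, the device is in saturation.
I_D = ½ k_n V_ov² = 0.5 × 3.77 × 1.41² = 3.76 mA.

Saturation; I_D = 3.76 mA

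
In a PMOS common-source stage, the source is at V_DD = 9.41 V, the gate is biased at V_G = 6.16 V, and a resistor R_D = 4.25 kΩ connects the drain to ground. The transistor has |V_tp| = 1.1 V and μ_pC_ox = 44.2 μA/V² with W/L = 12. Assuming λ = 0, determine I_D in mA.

V_SG = V_DD − V_G = 9.41 − 6.16 = 3.25 V, so V_ov = 3.25 − 1.1 = 2.15 V.
k_p = μ_pC_ox · (W/L) = 0.5304 mA/V².
Assume saturation: I_D = ½ k_p V_ov² = 0.5 × 0.5304 × 2.15² = 1.23 mA, giving V_SD = V_DD − I_D R_D = 9.41 − 1.23 × 4.25 = 4.2 V.
V_SD = 4.2 V ≥ V_ov = 2.15 V, confirming saturation.

I_D = 1.23 mA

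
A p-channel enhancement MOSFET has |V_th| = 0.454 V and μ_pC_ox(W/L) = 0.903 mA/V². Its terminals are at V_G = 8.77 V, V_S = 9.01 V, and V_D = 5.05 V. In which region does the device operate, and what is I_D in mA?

V_SG = V_S − V_G = 9.01 − 8.77 = 0.24 V; V_SD = V_S − V_D = 9.01 − 5.05 = 3.96 V.
V_SG = 0.24 V < |V_th| = 0.454 V, so the transistor is in cutoff.

Cutoff; I_D = 0 mA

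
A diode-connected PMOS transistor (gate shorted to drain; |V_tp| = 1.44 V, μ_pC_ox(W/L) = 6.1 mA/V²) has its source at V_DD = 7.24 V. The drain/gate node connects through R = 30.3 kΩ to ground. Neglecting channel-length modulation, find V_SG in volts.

With gate tied to drain, V_SG = V_SD ≥ V_SG − |V_tp|, so the device is in saturation.
KCL at the drain: ½ k_p (V_SG − |V_tp|)² = (V_DD − V_SG)/R.
Let x = V_SG − 1.44. Then 92.4 x² + x − 5.8 = 0, giving x = 0.245 V (positive root), so V_SG = 1.69 V.
I_D = (V_DD − V_SG)/R = (7.24 − 1.69) / 30.3 = 0.183 mA.

V_SG = 1.69 V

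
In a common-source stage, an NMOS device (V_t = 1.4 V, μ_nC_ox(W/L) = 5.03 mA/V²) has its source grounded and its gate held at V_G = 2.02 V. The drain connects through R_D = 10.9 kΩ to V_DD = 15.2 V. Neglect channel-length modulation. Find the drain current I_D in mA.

I_D = 0.967 mA

V_GS = V_G = 2.02 V, so V_ov = 2.02 − 1.4 = 0.62 V.
Assume saturation: I_D = ½ k_n V_ov² = 0.5 × 5.03 × 0.62² = 0.967 mA, giving V_DS = V_DD − I_D R_D = 15.2 − 0.967 × 10.9 = 4.66 V.
V_DS = 4.66 V ≥ V_ov = 0.62 V, confirming saturation.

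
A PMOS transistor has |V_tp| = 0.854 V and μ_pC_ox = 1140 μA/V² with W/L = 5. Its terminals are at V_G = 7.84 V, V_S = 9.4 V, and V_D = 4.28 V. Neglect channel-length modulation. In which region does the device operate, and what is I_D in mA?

Saturation; I_D = 1.42 mA

V_SG = V_S − V_G = 9.4 − 7.84 = 1.56 V; V_SD = V_S − V_D = 9.4 − 4.28 = 5.12 V.
k_p = μ_pC_ox · (W/L) = 5.7 mA/V².
V_ov = V_SG − |V_tp| = 1.56 − 0.854 = 0.706 V.
Since V_SD = 5.12 V ≥ V_ov = 0.706 V, the device is in saturation.
I_D = ½ k_p V_ov² = 0.5 × 5.7 × 0.706² = 1.42 mA.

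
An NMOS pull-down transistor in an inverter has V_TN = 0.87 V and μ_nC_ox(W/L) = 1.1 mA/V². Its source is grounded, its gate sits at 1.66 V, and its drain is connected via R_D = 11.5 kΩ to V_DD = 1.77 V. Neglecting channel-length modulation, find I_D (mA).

I_D = 0.138 mA

V_GS = V_G = 1.66 V, so V_ov = 1.66 − 0.87 = 0.79 V.
Assume saturation: I_D = ½ k_n V_ov² = 0.5 × 1.1 × 0.79² = 0.343 mA, giving V_DS = V_DD − I_D R_D = 1.77 − 0.343 × 11.5 = -2.18 V.
But -2.18 V < V_ov = 0.79 V, so the device is actually in triode.
In triode I_D = k_n[V_ov V_DS − ½ V_DS²] and I_D = (V_DD − V_DS)/R_D. Equating: 6.33 V_DS² − 10.99 V_DS + 1.77 = 0, giving V_DS = 0.18 V (the root below V_ov).
I_D = (1.77 − 0.18) / 11.5 = 0.138 mA.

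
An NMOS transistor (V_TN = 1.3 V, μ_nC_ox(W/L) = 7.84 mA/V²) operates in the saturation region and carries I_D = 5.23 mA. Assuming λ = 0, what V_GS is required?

In saturation I_D = ½ k_n (V_GS − V_TN)², so V_GS − V_TN = √(2 I_D / k_n) = √(2 × 5.23 / 7.84) = 1.16 V.
V_GS = 1.3 + 1.16 = 2.46 V.

V_GS = 2.46 V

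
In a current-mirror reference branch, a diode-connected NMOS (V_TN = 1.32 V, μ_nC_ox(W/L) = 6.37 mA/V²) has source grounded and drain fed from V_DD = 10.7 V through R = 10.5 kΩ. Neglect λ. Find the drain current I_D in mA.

I_D = 0.844 mA

With gate tied to drain, V_GS = V_DS ≥ V_GS − V_TN, so the device is in saturation.
KCL at the drain: ½ k_n (V_GS − V_TN)² = (V_DD − V_GS)/R.
Let x = V_GS − 1.32. Then 33.4 x² + x − 9.38 = 0, giving x = 0.515 V (positive root), so V_GS = 1.83 V.
I_D = (V_DD − V_GS)/R = (10.7 − 1.83) / 10.5 = 0.844 mA.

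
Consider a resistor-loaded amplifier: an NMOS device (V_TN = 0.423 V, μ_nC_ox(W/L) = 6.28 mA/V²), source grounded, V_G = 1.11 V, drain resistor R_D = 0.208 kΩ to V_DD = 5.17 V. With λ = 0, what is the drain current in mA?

I_D = 1.48 mA

V_GS = V_G = 1.11 V, so V_ov = 1.11 − 0.423 = 0.687 V.
Assume saturation: I_D = ½ k_n V_ov² = 0.5 × 6.28 × 0.687² = 1.48 mA, giving V_DS = V_DD − I_D R_D = 5.17 − 1.48 × 0.208 = 4.86 V.
V_DS = 4.86 V ≥ V_ov = 0.687 V, confirming saturation.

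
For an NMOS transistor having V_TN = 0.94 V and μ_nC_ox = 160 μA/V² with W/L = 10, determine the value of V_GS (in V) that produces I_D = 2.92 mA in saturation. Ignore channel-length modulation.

k_n = μ_nC_ox · (W/L) = 1.6 mA/V².
In saturation I_D = ½ k_n (V_GS − V_TN)², so V_GS − V_TN = √(2 I_D / k_n) = √(2 × 2.92 / 1.6) = 1.91 V.
V_GS = 0.94 + 1.91 = 2.85 V.

V_GS = 2.85 V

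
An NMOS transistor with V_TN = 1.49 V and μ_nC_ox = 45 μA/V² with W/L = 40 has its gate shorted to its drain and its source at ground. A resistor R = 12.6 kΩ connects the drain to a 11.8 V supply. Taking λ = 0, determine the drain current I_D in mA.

I_D = 0.746 mA

With gate tied to drain, V_GS = V_DS ≥ V_GS − V_TN, so the device is in saturation.
k_n = μ_nC_ox · (W/L) = 1.8 mA/V².
KCL at the drain: ½ k_n (V_GS − V_TN)² = (V_DD − V_GS)/R.
Let x = V_GS − 1.49. Then 11.3 x² + x − 10.31 = 0, giving x = 0.91 V (positive root), so V_GS = 2.4 V.
I_D = (V_DD − V_GS)/R = (11.8 − 2.4) / 12.6 = 0.746 mA.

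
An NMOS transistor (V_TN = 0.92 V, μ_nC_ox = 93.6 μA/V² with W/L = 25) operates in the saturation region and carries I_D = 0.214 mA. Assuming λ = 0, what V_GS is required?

V_GS = 1.35 V

k_n = μ_nC_ox · (W/L) = 2.34 mA/V².
In saturation I_D = ½ k_n (V_GS − V_TN)², so V_GS − V_TN = √(2 I_D / k_n) = √(2 × 0.214 / 2.34) = 0.428 V.
V_GS = 0.92 + 0.428 = 1.35 V.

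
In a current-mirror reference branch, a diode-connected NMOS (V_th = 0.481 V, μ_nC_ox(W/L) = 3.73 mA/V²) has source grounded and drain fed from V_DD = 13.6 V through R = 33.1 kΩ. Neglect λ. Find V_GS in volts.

With gate tied to drain, V_GS = V_DS ≥ V_GS − V_th, so the device is in saturation.
KCL at the drain: ½ k_n (V_GS − V_th)² = (V_DD − V_GS)/R.
Let x = V_GS − 0.481. Then 61.7 x² + x − 13.12 = 0, giving x = 0.453 V (positive root), so V_GS = 0.934 V.
I_D = (V_DD − V_GS)/R = (13.6 − 0.934) / 33.1 = 0.383 mA.

V_GS = 0.934 V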